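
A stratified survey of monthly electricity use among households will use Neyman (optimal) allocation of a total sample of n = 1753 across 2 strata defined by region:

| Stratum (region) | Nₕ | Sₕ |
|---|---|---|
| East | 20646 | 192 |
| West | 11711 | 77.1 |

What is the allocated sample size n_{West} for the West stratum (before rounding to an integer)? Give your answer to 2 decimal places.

325.22

Neyman allocation: nₕ = n·NₕSₕ / Σⱼ NⱼSⱼ.
Σ NⱼSⱼ = 20646·192 + 11711·77.1 = 4.8669501 × 10^6.
n_{West} = 1753·11711·77.1 / (4.8669501 × 10^6) = 325.22.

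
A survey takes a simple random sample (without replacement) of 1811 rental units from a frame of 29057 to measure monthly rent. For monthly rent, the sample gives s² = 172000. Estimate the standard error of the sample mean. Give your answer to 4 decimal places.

9.4369

Under SRS without replacement, Var(ȳ) = (1 − f)·s²/n with f = n/N = 1811/29057 = 0.06232577.
Var(ȳ) = (1 − 0.06232577)·172000/1811 = 0.93767423·94.975152 = 89.055752.
SE(ȳ) = √(89.055752) = 9.4369.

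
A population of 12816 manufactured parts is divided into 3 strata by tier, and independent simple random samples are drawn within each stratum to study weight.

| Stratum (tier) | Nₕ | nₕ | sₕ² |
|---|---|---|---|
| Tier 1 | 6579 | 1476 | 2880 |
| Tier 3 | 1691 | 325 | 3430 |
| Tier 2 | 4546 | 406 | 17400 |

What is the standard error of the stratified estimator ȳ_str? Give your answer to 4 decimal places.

2.3362

Var(ȳ_str) = Σₕ Wₕ²(1 − fₕ)sₕ²/nₕ with Wₕ = Nₕ/N, N = 12816.
Tier 1: Wₕ = 0.51334270; term = 0.51334270²·(1 − 0.22435021)·2880/1476 = 0.39882887.
Tier 3: Wₕ = 0.13194444; term = 0.13194444²·(1 − 0.19219397)·3430/325 = 0.14842261.
Tier 2: Wₕ = 0.35471286; term = 0.35471286²·(1 − 0.08930928)·17400/406 = 4.9107519.
Sum = 5.4580034.
SE = √(5.4580034) = 2.3362.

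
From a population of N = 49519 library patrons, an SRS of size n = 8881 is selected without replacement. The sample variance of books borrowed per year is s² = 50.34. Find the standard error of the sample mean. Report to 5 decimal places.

0.06820

Under SRS without replacement, Var(ȳ) = (1 − f)·s²/n with f = n/N = 8881/49519 = 0.17934530.
Var(ȳ) = (1 − 0.17934530)·50.34/8881 = 0.82065470·0.0056682806 = 0.0046517011.
SE(ȳ) = √(0.0046517011) = 0.06820.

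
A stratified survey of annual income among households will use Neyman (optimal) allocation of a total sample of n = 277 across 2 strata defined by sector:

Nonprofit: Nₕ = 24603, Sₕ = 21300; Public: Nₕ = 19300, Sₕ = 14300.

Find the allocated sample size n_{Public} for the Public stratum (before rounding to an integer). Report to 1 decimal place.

95.6

Neyman allocation: nₕ = n·NₕSₕ / Σⱼ NⱼSⱼ.
Σ NⱼSⱼ = 24603·21300 + 19300·14300 = 8.000339 × 10^8.
n_{Public} = 277·19300·14300 / (8.000339 × 10^8) = 95.6.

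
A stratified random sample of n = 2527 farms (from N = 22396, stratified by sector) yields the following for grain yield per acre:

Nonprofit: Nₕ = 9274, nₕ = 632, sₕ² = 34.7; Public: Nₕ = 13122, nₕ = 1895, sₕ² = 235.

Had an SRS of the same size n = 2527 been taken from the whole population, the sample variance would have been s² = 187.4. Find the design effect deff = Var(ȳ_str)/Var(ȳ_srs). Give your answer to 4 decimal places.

0.6870

Var(ȳ_str) = Σ Wₕ²(1−fₕ)sₕ²/nₕ with Wₕ = Nₕ/22396:
  Nonprofit: (9274/22396)²·(1−632/9274)·34.7/632 = 0.008773095
  Public: (13122/22396)²·(1−1895/13122)·235/1895 = 0.036423484
  → Var(ȳ_str) = 0.045196579.
Var(ȳ_srs) = (1 − 2527/22396)·187.4/2527 = 0.065791516.
deff = 0.045196579 / 0.065791516 = 0.6870.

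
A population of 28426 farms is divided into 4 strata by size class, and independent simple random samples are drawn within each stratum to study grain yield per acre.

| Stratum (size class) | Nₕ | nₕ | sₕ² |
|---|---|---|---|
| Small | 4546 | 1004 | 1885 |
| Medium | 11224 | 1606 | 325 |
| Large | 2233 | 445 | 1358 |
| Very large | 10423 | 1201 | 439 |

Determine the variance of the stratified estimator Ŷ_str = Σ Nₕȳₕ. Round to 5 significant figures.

9.9396 × 10^7

Var(Ŷ_str) = Σₕ Nₕ²(1 − fₕ)sₕ²/nₕ.
Small: 4546²·(1 − 1004/4546)·1885/1004 = 3.0231217 × 10^7.
Medium: 11224²·(1 − 1606/11224)·325/1606 = 2.1845916 × 10^7.
Large: 2233²·(1 − 445/2233)·1358/445 = 1.2184171 × 10^7.
Very large: 10423²·(1 − 1201/10423)·439/1201 = 3.5134952 × 10^7.
Sum = 9.9396256 × 10^7.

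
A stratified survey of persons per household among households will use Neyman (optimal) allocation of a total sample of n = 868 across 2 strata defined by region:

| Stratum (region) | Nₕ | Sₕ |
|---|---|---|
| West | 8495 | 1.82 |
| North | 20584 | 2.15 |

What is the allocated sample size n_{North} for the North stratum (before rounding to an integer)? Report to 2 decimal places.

Neyman allocation: nₕ = n·NₕSₕ / Σⱼ NⱼSⱼ.
Σ NⱼSⱼ = 8495·1.82 + 20584·2.15 = 59716.5.
n_{North} = 868·20584·2.15 / 59716.5 = 643.27.

643.27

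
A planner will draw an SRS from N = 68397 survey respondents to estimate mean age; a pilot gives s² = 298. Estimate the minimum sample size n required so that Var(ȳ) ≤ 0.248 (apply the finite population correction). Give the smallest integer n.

Without fpc, n₀ = s²/D = 298/0.248 = 1201.6129.
With fpc, (1 − n/N)·s²/n ≤ D requires n ≥ n₀/(1 + n₀/N) = 1201.6129/(1 + 1201.6129/68397) = 1180.8672.
Rounding up, n = 1181.

1181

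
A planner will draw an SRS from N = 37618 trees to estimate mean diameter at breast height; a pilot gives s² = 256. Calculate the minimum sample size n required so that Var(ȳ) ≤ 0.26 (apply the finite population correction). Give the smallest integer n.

960

Without fpc, n₀ = s²/D = 256/0.26 = 984.6154.
With fpc, (1 − n/N)·s²/n ≤ D requires n ≥ n₀/(1 + n₀/N) = 984.6154/(1 + 984.6154/37618) = 959.5014.
Rounding up, n = 960.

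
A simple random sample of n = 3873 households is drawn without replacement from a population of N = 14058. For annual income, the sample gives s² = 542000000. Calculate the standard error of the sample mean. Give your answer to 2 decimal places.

Under SRS without replacement, Var(ȳ) = (1 − f)·s²/n with f = n/N = 3873/14058 = 0.27550149.
Var(ȳ) = (1 − 0.27550149)·542000000/3873 = 0.72449851·139943.2 = 101388.64.
SE(ȳ) = √(101388.64) = 318.42.

318.42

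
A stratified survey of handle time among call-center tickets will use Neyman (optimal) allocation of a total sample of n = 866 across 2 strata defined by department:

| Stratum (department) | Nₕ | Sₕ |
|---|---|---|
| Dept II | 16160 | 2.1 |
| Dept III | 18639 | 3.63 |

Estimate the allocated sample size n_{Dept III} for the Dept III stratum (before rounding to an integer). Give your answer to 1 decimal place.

Neyman allocation: nₕ = n·NₕSₕ / Σⱼ NⱼSⱼ.
Σ NⱼSⱼ = 16160·2.1 + 18639·3.63 = 101595.57.
n_{Dept III} = 866·18639·3.63 / 101595.57 = 576.7.

576.7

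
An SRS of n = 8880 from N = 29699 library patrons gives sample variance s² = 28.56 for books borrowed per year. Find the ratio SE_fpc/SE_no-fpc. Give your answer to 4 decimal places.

0.8373

f = n/N = 8880/29699 = 0.29899997.
SE_no-fpc = √(s²/n) = 0.056711694; SE_fpc = √((1−f)s²/n) = 0.047482288.
Ratio = √(1−f) = 0.83725745.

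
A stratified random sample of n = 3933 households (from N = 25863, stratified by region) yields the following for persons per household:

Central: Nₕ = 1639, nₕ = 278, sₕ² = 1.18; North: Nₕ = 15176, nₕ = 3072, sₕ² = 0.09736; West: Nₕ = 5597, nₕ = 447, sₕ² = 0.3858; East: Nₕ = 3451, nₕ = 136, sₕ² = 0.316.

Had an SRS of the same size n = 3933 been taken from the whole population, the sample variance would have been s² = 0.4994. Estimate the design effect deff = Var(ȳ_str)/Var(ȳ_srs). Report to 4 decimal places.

0.9268

Var(ȳ_str) = Σ Wₕ²(1−fₕ)sₕ²/nₕ with Wₕ = Nₕ/25863:
  Central: (1639/25863)²·(1−278/1639)·1.18/278 = 1.4155216 × 10^-5
  North: (15176/25863)²·(1−3072/15176)·0.09736/3072 = 8.7033768 × 10^-6
  West: (5597/25863)²·(1−447/5597)·0.3858/447 = 3.7192848 × 10^-5
  East: (3451/25863)²·(1−136/3451)·0.316/136 = 3.9739177 × 10^-5
  → Var(ȳ_str) = 9.9790618 × 10^-5.
Var(ȳ_srs) = (1 − 3933/25863)·0.4994/3933 = 1.0766742 × 10^-4.
deff = (9.9790618 × 10^-5) / (1.0766742 × 10^-4) = 0.9268.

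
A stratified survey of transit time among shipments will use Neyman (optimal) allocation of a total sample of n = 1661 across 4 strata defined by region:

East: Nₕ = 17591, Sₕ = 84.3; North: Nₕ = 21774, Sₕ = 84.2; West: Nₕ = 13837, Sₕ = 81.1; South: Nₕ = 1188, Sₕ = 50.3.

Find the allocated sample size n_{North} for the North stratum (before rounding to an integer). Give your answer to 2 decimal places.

676.98

Neyman allocation: nₕ = n·NₕSₕ / Σⱼ NⱼSⱼ.
Σ NⱼSⱼ = 17591·84.3 + 21774·84.2 + 13837·81.1 + 1188·50.3 = 4.4982292 × 10^6.
n_{North} = 1661·21774·84.2 / (4.4982292 × 10^6) = 676.98.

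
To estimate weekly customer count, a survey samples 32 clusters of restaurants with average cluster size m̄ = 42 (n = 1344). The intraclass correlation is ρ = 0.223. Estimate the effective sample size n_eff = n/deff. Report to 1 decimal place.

132.5

deff = 1 + (42 − 1)·0.223 = 1 + 9.143 = 10.143.
n_eff = 1344 / 10.143 = 132.5.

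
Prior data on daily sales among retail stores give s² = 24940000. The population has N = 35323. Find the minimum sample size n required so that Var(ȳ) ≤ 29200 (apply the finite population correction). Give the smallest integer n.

834

Without fpc, n₀ = s²/D = 24940000/29200 = 854.1096.
With fpc, (1 − n/N)·s²/n ≤ D requires n ≥ n₀/(1 + n₀/N) = 854.1096/(1 + 854.1096/35323) = 833.9448.
Rounding up, n = 834.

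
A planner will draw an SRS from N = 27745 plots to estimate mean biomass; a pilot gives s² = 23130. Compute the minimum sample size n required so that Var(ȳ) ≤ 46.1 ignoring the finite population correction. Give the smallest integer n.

502

Without fpc, n₀ = s²/D = 23130/46.1 = 501.7354.
Rounding up, n = 502.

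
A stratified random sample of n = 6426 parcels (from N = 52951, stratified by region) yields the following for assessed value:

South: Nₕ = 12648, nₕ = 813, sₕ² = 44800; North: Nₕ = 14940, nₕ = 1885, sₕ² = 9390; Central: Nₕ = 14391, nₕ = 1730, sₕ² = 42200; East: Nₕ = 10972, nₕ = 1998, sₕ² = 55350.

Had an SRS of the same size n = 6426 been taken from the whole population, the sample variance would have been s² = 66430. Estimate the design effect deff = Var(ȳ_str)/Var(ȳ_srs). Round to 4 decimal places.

0.6437

Var(ȳ_str) = Σ Wₕ²(1−fₕ)sₕ²/nₕ with Wₕ = Nₕ/52951:
  South: (12648/52951)²·(1−813/12648)·44800/813 = 2.9419091
  North: (14940/52951)²·(1−1885/14940)·9390/1885 = 0.34652405
  Central: (14391/52951)²·(1−1730/14391)·42200/1730 = 1.5851742
  East: (10972/52951)²·(1−1998/10972)·55350/1998 = 0.97284953
  → Var(ȳ_str) = 5.8464569.
Var(ȳ_srs) = (1 − 6426/52951)·66430/6426 = 9.0831345.
deff = 5.8464569 / 9.0831345 = 0.6437.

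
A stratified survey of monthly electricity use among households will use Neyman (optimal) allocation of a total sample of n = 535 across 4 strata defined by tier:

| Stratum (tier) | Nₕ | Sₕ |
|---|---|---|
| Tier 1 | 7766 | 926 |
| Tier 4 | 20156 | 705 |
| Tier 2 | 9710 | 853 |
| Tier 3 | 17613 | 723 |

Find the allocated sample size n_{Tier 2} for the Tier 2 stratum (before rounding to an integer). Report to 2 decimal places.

Neyman allocation: nₕ = n·NₕSₕ / Σⱼ NⱼSⱼ.
Σ NⱼSⱼ = 7766·926 + 20156·705 + 9710·853 + 17613·723 = 4.2418125 × 10^7.
n_{Tier 2} = 535·9710·853 / (4.2418125 × 10^7) = 104.46.

104.46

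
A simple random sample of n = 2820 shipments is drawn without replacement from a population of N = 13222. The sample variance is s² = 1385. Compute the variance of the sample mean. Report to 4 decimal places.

0.3864

Under SRS without replacement, Var(ȳ) = (1 − f)·s²/n with f = n/N = 2820/13222 = 0.21328090.
Var(ȳ) = (1 − 0.21328090)·1385/2820 = 0.78671910·0.49113475 = 0.38638509.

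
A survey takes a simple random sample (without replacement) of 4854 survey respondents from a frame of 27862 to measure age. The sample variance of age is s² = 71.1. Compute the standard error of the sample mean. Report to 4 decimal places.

0.1100

Under SRS without replacement, Var(ȳ) = (1 − f)·s²/n with f = n/N = 4854/27862 = 0.17421578.
Var(ȳ) = (1 − 0.17421578)·71.1/4854 = 0.82578422·0.014647713 = 0.01209585.
SE(ȳ) = √(0.01209585) = 0.1100.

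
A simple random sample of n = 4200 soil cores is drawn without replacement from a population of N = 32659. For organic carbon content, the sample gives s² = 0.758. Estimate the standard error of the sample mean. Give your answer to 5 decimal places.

Under SRS without replacement, Var(ȳ) = (1 − f)·s²/n with f = n/N = 4200/32659 = 0.12860161.
Var(ȳ) = (1 − 0.12860161)·0.758/4200 = 0.87139839·1.8047619 × 10^-4 = 1.5726666 × 10^-4.
SE(ȳ) = √(1.5726666 × 10^-4) = 0.01254.

0.01254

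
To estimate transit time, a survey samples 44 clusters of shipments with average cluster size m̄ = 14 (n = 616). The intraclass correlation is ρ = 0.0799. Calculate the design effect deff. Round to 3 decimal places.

deff = 1 + (14 − 1)·0.0799 = 1 + 1.0387 = 2.0387.

2.039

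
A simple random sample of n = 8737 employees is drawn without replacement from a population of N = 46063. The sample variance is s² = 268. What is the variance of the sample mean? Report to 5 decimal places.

0.02486

Under SRS without replacement, Var(ȳ) = (1 − f)·s²/n with f = n/N = 8737/46063 = 0.18967501.
Var(ȳ) = (1 − 0.18967501)·268/8737 = 0.81032499·0.030674144 = 0.024856026.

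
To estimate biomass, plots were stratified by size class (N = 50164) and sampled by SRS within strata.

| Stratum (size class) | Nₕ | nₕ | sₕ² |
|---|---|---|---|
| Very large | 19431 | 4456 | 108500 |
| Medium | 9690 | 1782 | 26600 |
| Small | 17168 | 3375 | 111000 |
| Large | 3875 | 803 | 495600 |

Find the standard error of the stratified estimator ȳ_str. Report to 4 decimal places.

3.0471

Var(ȳ_str) = Σₕ Wₕ²(1 − fₕ)sₕ²/nₕ with Wₕ = Nₕ/N, N = 50164.
Very large: Wₕ = 0.38734949; term = 0.38734949²·(1 − 0.22932428)·108500/4456 = 2.8155434.
Medium: Wₕ = 0.19316641; term = 0.19316641²·(1 − 0.18390093)·26600/1782 = 0.45454832.
Small: Wₕ = 0.34223746; term = 0.34223746²·(1 − 0.19658667)·111000/3375 = 3.0948765.
Large: Wₕ = 0.07724663; term = 0.07724663²·(1 − 0.20722581)·495600/803 = 2.9196067.
Sum = 9.2845749.
SE = √(9.2845749) = 3.0471.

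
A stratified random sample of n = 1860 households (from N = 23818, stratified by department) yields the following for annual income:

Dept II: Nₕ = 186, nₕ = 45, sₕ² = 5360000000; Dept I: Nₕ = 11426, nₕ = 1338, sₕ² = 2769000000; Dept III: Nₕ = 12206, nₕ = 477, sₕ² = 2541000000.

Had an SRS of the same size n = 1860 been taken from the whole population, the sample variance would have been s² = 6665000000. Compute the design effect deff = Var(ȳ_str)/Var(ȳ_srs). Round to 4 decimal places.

Var(ȳ_str) = Σ Wₕ²(1−fₕ)sₕ²/nₕ with Wₕ = Nₕ/23818:
  Dept II: (186/23818)²·(1−45/186)·5360000000/45 = 5506.476
  Dept I: (11426/23818)²·(1−1338/11426)·2769000000/1338 = 420489.89
  Dept III: (12206/23818)²·(1−477/12206)·2541000000/477 = 1.3443429 × 10^6
  → Var(ȳ_str) = 1.7703393 × 10^6.
Var(ȳ_srs) = (1 − 1860/23818)·6665000000/1860 = 3.303503 × 10^6.
deff = (1.7703393 × 10^6) / (3.303503 × 10^6) = 0.5359.

0.5359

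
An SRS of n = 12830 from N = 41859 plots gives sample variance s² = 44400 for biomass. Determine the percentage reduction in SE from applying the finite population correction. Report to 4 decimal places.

16.7237

f = n/N = 12830/41859 = 0.30650517.
SE_no-fpc = √(s²/n) = 1.8602793; SE_fpc = √((1−f)s²/n) = 1.5491725.
Ratio = √(1−f) = 0.83276337. Reduction = 100·(1 − 0.83276337) = 16.7237%.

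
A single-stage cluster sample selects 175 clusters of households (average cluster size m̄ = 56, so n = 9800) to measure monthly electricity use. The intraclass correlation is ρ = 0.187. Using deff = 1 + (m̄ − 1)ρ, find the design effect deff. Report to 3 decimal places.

11.285

deff = 1 + (56 − 1)·0.187 = 1 + 10.285 = 11.285.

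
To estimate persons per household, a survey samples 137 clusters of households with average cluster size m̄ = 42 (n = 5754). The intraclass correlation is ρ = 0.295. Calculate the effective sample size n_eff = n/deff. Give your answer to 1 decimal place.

439.4

deff = 1 + (42 − 1)·0.295 = 1 + 12.095 = 13.095.
n_eff = 5754 / 13.095 = 439.4.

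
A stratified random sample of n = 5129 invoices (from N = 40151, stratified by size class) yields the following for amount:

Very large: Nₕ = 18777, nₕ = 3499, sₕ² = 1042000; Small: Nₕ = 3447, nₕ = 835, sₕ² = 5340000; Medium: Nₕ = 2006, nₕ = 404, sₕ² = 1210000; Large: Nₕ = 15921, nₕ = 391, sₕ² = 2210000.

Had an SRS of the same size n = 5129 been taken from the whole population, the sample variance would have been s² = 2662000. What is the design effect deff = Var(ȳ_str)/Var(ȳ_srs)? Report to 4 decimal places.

Var(ȳ_str) = Σ Wₕ²(1−fₕ)sₕ²/nₕ with Wₕ = Nₕ/40151:
  Very large: (18777/40151)²·(1−3499/18777)·1042000/3499 = 52.993641
  Small: (3447/40151)²·(1−835/3447)·5340000/835 = 35.717126
  Medium: (2006/40151)²·(1−404/2006)·1210000/404 = 5.9704177
  Large: (15921/40151)²·(1−391/15921)·2210000/391 = 866.89117
  → Var(ȳ_str) = 961.57235.
Var(ȳ_srs) = (1 − 5129/40151)·2662000/5129 = 452.70983.
deff = 961.57235 / 452.70983 = 2.1240.

2.1240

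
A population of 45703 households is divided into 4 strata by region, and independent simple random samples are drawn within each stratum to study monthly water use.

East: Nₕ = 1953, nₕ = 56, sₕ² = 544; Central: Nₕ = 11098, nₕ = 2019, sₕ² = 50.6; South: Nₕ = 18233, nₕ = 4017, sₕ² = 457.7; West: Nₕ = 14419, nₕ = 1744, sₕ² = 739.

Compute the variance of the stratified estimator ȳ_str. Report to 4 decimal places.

Var(ȳ_str) = Σₕ Wₕ²(1 − fₕ)sₕ²/nₕ with Wₕ = Nₕ/N, N = 45703.
East: Wₕ = 0.04273242; term = 0.04273242²·(1 − 0.02867384)·544/56 = 0.017230228.
Central: Wₕ = 0.24282870; term = 0.24282870²·(1 − 0.18192467)·50.6/2019 = 0.0012089477.
South: Wₕ = 0.39894536; term = 0.39894536²·(1 − 0.22031481)·457.7/4017 = 0.014139212.
West: Wₕ = 0.31549351; term = 0.31549351²·(1 − 0.12095152)·739/1744 = 0.037075896.
Sum = 0.069654284.

0.0697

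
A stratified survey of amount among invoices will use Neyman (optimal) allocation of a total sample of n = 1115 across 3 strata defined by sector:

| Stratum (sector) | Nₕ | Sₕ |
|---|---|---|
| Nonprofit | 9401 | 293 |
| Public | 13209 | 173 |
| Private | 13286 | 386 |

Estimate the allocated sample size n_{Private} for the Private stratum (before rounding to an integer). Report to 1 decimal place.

Neyman allocation: nₕ = n·NₕSₕ / Σⱼ NⱼSⱼ.
Σ NⱼSⱼ = 9401·293 + 13209·173 + 13286·386 = 1.0168046 × 10^7.
n_{Private} = 1115·13286·386 / (1.0168046 × 10^7) = 562.4.

562.4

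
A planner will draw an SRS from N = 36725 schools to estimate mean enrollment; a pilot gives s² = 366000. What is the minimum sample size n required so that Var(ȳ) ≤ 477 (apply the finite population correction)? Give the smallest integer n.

Without fpc, n₀ = s²/D = 366000/477 = 767.2956.
With fpc, (1 − n/N)·s²/n ≤ D requires n ≥ n₀/(1 + n₀/N) = 767.2956/(1 + 767.2956/36725) = 751.5926.
Rounding up, n = 752.

752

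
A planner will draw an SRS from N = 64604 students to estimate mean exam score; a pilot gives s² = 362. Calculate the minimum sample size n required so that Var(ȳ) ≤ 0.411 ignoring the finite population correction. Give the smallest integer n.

Without fpc, n₀ = s²/D = 362/0.411 = 880.7786.
Rounding up, n = 881.

881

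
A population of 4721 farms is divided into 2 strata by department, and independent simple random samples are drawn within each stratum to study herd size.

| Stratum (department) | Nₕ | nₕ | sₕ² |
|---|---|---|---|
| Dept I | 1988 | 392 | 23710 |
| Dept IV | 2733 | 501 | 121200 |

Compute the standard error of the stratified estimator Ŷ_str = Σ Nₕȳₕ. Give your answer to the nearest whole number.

40836

Var(Ŷ_str) = Σₕ Nₕ²(1 − fₕ)sₕ²/nₕ.
Dept I: 1988²·(1 − 392/1988)·23710/392 = 1.9190874 × 10^8.
Dept IV: 2733²·(1 − 501/2733)·121200/501 = 1.4757022 × 10^9.
Sum = 1.6676109 × 10^9.
SE = √(1.6676109 × 10^9) = 40836.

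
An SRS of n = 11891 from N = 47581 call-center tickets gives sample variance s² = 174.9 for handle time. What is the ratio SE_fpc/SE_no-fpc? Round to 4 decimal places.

f = n/N = 11891/47581 = 0.24991068.
SE_no-fpc = √(s²/n) = 0.12127903; SE_fpc = √((1−f)s²/n) = 0.10503698.
Ratio = √(1−f) = 0.86607697.

0.8661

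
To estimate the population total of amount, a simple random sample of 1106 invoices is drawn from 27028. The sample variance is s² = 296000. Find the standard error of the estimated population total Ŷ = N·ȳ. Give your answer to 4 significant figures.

Var(Ŷ) = N²·Var(ȳ) = N²·(1 − n/N)·s²/n.
f = 1106/27028 = 0.04092053; Var(ȳ) = 0.95907947·296000/1106 = 256.6795.
Var(Ŷ) = 27028² · 256.6795 = 1.8750766 × 10^11.
SE(Ŷ) = √(1.8750766 × 10^11) = 433000.

433000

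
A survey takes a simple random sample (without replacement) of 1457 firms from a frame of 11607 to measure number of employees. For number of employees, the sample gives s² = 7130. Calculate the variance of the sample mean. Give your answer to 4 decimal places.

4.2793

Under SRS without replacement, Var(ȳ) = (1 − f)·s²/n with f = n/N = 1457/11607 = 0.12552770.
Var(ȳ) = (1 − 0.12552770)·7130/1457 = 0.87447230·4.893617 = 4.2793325.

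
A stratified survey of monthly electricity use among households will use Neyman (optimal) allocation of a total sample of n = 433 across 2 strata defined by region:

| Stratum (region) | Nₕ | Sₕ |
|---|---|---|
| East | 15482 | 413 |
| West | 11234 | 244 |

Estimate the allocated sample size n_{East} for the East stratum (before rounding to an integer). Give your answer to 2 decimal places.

303.07

Neyman allocation: nₕ = n·NₕSₕ / Σⱼ NⱼSⱼ.
Σ NⱼSⱼ = 15482·413 + 11234·244 = 9.135162 × 10^6.
n_{East} = 433·15482·413 / (9.135162 × 10^6) = 303.07.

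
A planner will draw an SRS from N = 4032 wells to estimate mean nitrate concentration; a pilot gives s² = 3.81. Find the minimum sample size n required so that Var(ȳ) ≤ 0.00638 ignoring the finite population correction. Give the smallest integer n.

Without fpc, n₀ = s²/D = 3.81/0.00638 = 597.1787.
Rounding up, n = 598.

598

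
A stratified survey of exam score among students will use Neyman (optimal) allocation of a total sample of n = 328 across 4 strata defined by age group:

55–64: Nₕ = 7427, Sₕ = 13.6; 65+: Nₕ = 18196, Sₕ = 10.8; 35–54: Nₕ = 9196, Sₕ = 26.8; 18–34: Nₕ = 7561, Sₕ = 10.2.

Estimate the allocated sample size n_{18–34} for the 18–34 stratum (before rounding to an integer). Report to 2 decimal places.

40.73

Neyman allocation: nₕ = n·NₕSₕ / Σⱼ NⱼSⱼ.
Σ NⱼSⱼ = 7427·13.6 + 18196·10.8 + 9196·26.8 + 7561·10.2 = 621099.
n_{18–34} = 328·7561·10.2 / 621099 = 40.73.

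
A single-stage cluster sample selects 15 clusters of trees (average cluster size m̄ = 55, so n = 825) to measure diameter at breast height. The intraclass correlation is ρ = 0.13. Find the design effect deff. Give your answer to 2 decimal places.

8.02

deff = 1 + (55 − 1)·0.13 = 1 + 7.02 = 8.02.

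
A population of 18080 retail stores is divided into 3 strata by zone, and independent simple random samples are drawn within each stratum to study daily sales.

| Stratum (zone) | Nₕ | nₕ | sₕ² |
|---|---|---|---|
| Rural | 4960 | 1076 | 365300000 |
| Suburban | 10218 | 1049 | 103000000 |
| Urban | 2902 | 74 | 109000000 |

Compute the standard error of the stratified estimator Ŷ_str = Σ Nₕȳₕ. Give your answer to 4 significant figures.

5.275 × 10^6

Var(Ŷ_str) = Σₕ Nₕ²(1 − fₕ)sₕ²/nₕ.
Rural: 4960²·(1 − 1076/4960)·365300000/1076 = 6.5403095 × 10^12.
Suburban: 10218²·(1 − 1049/10218)·103000000/1049 = 9.1991904 × 10^12.
Urban: 2902²·(1 − 74/2902)·109000000/74 = 1.2088477 × 10^13.
Sum = 2.7827977 × 10^13.
SE = √(2.7827977 × 10^13) = 5.275 × 10^6.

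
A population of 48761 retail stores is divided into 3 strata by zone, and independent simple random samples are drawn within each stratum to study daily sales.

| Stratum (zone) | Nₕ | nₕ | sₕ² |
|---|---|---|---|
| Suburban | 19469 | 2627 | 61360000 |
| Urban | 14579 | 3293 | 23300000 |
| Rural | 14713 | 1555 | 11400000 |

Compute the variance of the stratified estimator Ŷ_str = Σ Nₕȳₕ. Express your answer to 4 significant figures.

Var(Ŷ_str) = Σₕ Nₕ²(1 − fₕ)sₕ²/nₕ.
Suburban: 19469²·(1 − 2627/19469)·61360000/2627 = 7.6588328 × 10^12.
Urban: 14579²·(1 − 3293/14579)·23300000/3293 = 1.1642117 × 10^12.
Rural: 14713²·(1 − 1555/14713)·11400000/1555 = 1.4192718 × 10^12.
Sum = 1.0242316 × 10^13.

1.024 × 10^13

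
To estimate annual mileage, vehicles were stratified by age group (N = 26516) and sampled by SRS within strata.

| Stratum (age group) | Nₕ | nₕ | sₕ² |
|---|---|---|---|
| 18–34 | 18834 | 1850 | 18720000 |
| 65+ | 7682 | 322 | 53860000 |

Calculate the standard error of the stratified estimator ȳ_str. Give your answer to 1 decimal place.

Var(ȳ_str) = Σₕ Wₕ²(1 − fₕ)sₕ²/nₕ with Wₕ = Nₕ/N, N = 26516.
18–34: Wₕ = 0.71028813; term = 0.71028813²·(1 − 0.09822661)·18720000/1850 = 4603.6324.
65+: Wₕ = 0.28971187; term = 0.28971187²·(1 − 0.04191617)·53860000/322 = 13450.752.
Sum = 18054.384.
SE = √(18054.384) = 134.4.

134.4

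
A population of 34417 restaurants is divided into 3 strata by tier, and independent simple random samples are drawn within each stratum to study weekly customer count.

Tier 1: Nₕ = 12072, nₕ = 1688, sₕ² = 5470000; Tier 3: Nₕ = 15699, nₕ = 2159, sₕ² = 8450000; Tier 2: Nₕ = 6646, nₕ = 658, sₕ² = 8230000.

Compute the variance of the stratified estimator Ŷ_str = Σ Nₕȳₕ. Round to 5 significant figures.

Var(Ŷ_str) = Σₕ Nₕ²(1 − fₕ)sₕ²/nₕ.
Tier 1: 12072²·(1 − 1688/12072)·5470000/1688 = 4.0621765 × 10^11.
Tier 3: 15699²·(1 − 2159/15699)·8450000/2159 = 8.319452 × 10^11.
Tier 2: 6646²·(1 − 658/6646)·8230000/658 = 4.977555 × 10^11.
Sum = 1.7359184 × 10^12.

1.7359 × 10^12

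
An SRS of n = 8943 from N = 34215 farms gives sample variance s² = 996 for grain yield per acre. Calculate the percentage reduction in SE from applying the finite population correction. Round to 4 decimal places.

f = n/N = 8943/34215 = 0.26137659.
SE_no-fpc = √(s²/n) = 0.33372447; SE_fpc = √((1−f)s²/n) = 0.2868135.
Ratio = √(1−f) = 0.85943203. Reduction = 100·(1 − 0.85943203) = 14.0568%.

14.0568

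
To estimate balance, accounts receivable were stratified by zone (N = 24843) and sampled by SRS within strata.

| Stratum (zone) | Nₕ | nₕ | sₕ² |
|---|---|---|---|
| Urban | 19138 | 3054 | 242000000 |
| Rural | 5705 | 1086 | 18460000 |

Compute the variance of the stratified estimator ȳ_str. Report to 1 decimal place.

40246.9

Var(ȳ_str) = Σₕ Wₕ²(1 − fₕ)sₕ²/nₕ with Wₕ = Nₕ/N, N = 24843.
Urban: Wₕ = 0.77035785; term = 0.77035785²·(1 − 0.15957780)·242000000/3054 = 39521.086.
Rural: Wₕ = 0.22964215; term = 0.22964215²·(1 − 0.19035933)·18460000/1086 = 725.76731.
Sum = 40246.853.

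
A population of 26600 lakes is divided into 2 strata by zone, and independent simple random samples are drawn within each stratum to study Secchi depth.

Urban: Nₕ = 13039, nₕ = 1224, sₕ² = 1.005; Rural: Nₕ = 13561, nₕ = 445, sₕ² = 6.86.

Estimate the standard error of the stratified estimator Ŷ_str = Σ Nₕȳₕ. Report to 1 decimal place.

1693.6

Var(Ŷ_str) = Σₕ Nₕ²(1 − fₕ)sₕ²/nₕ.
Urban: 13039²·(1 − 1224/13039)·1.005/1224 = 126491.88.
Rural: 13561²·(1 − 445/13561)·6.86/445 = 2.7419355 × 10^6.
Sum = 2.8684274 × 10^6.
SE = √(2.8684274 × 10^6) = 1693.6.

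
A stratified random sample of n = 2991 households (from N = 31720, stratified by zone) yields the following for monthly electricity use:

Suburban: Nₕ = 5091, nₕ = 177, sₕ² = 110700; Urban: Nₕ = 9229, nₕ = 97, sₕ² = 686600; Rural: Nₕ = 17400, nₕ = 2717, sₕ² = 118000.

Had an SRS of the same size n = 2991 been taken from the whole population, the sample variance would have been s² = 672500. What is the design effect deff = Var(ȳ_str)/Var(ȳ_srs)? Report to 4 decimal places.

Var(ȳ_str) = Σ Wₕ²(1−fₕ)sₕ²/nₕ with Wₕ = Nₕ/31720:
  Suburban: (5091/31720)²·(1−177/5091)·110700/177 = 15.550568
  Urban: (9229/31720)²·(1−97/9229)·686600/97 = 592.90656
  Rural: (17400/31720)²·(1−2717/17400)·118000/2717 = 11.02783
  → Var(ȳ_str) = 619.48496.
Var(ȳ_srs) = (1 − 2991/31720)·672500/2991 = 203.64006.
deff = 619.48496 / 203.64006 = 3.0421.

3.0421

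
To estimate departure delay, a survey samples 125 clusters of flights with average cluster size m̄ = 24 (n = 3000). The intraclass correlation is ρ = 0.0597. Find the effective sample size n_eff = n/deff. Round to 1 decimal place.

1264.2

deff = 1 + (24 − 1)·0.0597 = 1 + 1.3731 = 2.3731.
n_eff = 3000 / 2.3731 = 1264.2.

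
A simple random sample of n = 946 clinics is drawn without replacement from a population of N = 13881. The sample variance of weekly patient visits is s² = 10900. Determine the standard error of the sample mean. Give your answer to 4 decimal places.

3.2767

Under SRS without replacement, Var(ȳ) = (1 − f)·s²/n with f = n/N = 946/13881 = 0.06815071.
Var(ȳ) = (1 − 0.06815071)·10900/946 = 0.93184929·11.522199 = 10.736953.
SE(ȳ) = √(10.736953) = 3.2767.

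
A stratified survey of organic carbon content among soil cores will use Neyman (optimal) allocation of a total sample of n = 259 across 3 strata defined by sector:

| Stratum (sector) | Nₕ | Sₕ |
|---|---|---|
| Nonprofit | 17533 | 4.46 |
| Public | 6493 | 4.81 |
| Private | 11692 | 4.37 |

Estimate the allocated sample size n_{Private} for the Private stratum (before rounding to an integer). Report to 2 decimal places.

82.44

Neyman allocation: nₕ = n·NₕSₕ / Σⱼ NⱼSⱼ.
Σ NⱼSⱼ = 17533·4.46 + 6493·4.81 + 11692·4.37 = 160522.55.
n_{Private} = 259·11692·4.37 / 160522.55 = 82.44.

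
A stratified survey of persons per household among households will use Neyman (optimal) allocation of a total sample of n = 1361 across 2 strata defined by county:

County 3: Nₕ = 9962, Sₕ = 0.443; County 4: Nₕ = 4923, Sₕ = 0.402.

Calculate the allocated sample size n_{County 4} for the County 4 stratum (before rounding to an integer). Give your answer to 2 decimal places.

Neyman allocation: nₕ = n·NₕSₕ / Σⱼ NⱼSⱼ.
Σ NⱼSⱼ = 9962·0.443 + 4923·0.402 = 6392.212.
n_{County 4} = 1361·4923·0.402 / 6392.212 = 421.37.

421.37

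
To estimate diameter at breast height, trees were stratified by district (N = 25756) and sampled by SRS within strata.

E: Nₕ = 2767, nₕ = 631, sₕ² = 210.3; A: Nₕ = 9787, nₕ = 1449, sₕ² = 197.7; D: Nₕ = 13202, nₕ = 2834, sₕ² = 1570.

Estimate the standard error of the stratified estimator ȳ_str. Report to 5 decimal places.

0.36614

Var(ȳ_str) = Σₕ Wₕ²(1 − fₕ)sₕ²/nₕ with Wₕ = Nₕ/N, N = 25756.
E: Wₕ = 0.10743128; term = 0.10743128²·(1 − 0.22804481)·210.3/631 = 0.0029693643.
A: Wₕ = 0.37998913; term = 0.37998913²·(1 − 0.14805354)·197.7/1449 = 0.016783902.
D: Wₕ = 0.51257959; term = 0.51257959²·(1 − 0.21466444)·1570/2834 = 0.11430828.
Sum = 0.13406155.
SE = √(0.13406155) = 0.36614.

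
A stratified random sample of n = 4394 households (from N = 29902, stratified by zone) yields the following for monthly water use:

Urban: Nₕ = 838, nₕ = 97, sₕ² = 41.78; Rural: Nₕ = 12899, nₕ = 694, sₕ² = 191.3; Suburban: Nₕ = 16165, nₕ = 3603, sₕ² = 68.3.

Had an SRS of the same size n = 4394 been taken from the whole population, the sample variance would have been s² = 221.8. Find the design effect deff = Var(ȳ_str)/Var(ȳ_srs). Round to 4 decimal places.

1.2340

Var(ȳ_str) = Σ Wₕ²(1−fₕ)sₕ²/nₕ with Wₕ = Nₕ/29902:
  Urban: (838/29902)²·(1−97/838)·41.78/97 = 2.9912895 × 10^-4
  Rural: (12899/29902)²·(1−694/12899)·191.3/694 = 0.048534309
  Suburban: (16165/29902)²·(1−3603/16165)·68.3/3603 = 0.0043051716
  → Var(ȳ_str) = 0.05313861.
Var(ȳ_srs) = (1 − 4394/29902)·221.8/4394 = 0.04306036.
deff = 0.05313861 / 0.04306036 = 1.2340.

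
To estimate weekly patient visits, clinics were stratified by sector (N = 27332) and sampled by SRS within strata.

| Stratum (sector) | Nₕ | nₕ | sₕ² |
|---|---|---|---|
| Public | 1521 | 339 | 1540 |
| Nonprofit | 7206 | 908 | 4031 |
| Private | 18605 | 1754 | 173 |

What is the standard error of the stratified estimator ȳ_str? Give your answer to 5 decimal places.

Var(ȳ_str) = Σₕ Wₕ²(1 − fₕ)sₕ²/nₕ with Wₕ = Nₕ/N, N = 27332.
Public: Wₕ = 0.05564906; term = 0.05564906²·(1 − 0.22287968)·1540/339 = 0.010932636.
Nonprofit: Wₕ = 0.26364701; term = 0.26364701²·(1 − 0.12600611)·4031/908 = 0.26970006.
Private: Wₕ = 0.68070394; term = 0.68070394²·(1 − 0.09427573)·173/1754 = 0.041393204.
Sum = 0.3220259.
SE = √(0.3220259) = 0.56747.

0.56747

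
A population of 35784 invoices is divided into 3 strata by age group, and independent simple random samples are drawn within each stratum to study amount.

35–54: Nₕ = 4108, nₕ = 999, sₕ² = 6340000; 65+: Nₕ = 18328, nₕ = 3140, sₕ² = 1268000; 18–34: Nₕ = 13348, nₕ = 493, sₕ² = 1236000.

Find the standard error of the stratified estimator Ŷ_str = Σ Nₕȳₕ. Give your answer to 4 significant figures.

Var(Ŷ_str) = Σₕ Nₕ²(1 − fₕ)sₕ²/nₕ.
35–54: 4108²·(1 − 999/4108)·6340000/999 = 8.1054089 × 10^10.
65+: 18328²·(1 − 3140/18328)·1268000/3140 = 1.1241008 × 10^11.
18–34: 13348²·(1 − 493/13348)·1236000/493 = 4.3018952 × 10^11.
Sum = 6.2365369 × 10^11.
SE = √(6.2365369 × 10^11) = 789700.

789700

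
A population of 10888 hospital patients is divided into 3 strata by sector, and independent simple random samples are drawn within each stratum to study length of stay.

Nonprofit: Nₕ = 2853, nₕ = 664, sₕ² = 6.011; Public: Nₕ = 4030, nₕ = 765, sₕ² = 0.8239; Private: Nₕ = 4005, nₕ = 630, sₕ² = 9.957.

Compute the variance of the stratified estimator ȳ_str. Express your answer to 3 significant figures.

Var(ȳ_str) = Σₕ Wₕ²(1 − fₕ)sₕ²/nₕ with Wₕ = Nₕ/N, N = 10888.
Nonprofit: Wₕ = 0.26203159; term = 0.26203159²·(1 − 0.23273747)·6.011/664 = 4.7690289 × 10^-4.
Public: Wₕ = 0.37013226; term = 0.37013226²·(1 − 0.18982630)·0.8239/765 = 1.1953775 × 10^-4.
Private: Wₕ = 0.36783615; term = 0.36783615²·(1 − 0.15730337)·9.957/630 = 0.001802055.
Sum = 0.0023984956.

0.00240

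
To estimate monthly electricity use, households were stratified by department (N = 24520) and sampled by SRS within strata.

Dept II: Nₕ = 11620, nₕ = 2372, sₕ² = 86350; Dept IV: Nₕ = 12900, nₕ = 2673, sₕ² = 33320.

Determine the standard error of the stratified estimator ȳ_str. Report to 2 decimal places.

Var(ȳ_str) = Σₕ Wₕ²(1 − fₕ)sₕ²/nₕ with Wₕ = Nₕ/N, N = 24520.
Dept II: Wₕ = 0.47389886; term = 0.47389886²·(1 − 0.20413081)·86350/2372 = 6.5066984.
Dept IV: Wₕ = 0.52610114; term = 0.52610114²·(1 − 0.20720930)·33320/2673 = 2.7352881.
Sum = 9.2419865.
SE = √(9.2419865) = 3.04.

3.04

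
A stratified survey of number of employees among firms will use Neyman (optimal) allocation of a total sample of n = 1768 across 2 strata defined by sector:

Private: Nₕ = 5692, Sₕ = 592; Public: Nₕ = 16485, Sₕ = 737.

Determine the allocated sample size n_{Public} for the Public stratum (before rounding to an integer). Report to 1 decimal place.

Neyman allocation: nₕ = n·NₕSₕ / Σⱼ NⱼSⱼ.
Σ NⱼSⱼ = 5692·592 + 16485·737 = 1.5519109 × 10^7.
n_{Public} = 1768·16485·737 / (1.5519109 × 10^7) = 1384.1.

1384.1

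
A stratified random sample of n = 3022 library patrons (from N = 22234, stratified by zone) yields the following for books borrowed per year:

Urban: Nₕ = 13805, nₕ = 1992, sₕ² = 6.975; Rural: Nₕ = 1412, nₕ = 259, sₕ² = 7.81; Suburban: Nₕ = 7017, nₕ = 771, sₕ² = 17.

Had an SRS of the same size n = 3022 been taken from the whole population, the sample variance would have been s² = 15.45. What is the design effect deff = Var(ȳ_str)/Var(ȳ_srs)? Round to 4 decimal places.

0.7265

Var(ȳ_str) = Σ Wₕ²(1−fₕ)sₕ²/nₕ with Wₕ = Nₕ/22234:
  Urban: (13805/22234)²·(1−1992/13805)·6.975/1992 = 0.0011550912
  Rural: (1412/22234)²·(1−259/1412)·7.81/259 = 9.9307048 × 10^-5
  Suburban: (7017/22234)²·(1−771/7017)·17/771 = 0.0019548471
  → Var(ȳ_str) = 0.0032092453.
Var(ȳ_srs) = (1 − 3022/22234)·15.45/3022 = 0.0044176266.
deff = 0.0032092453 / 0.0044176266 = 0.7265.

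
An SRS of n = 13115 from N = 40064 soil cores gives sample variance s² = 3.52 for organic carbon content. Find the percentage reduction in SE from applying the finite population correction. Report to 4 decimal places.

17.9848

f = n/N = 13115/40064 = 0.32735124.
SE_no-fpc = √(s²/n) = 0.016382764; SE_fpc = √((1−f)s²/n) = 0.013436352.
Ratio = √(1−f) = 0.82015167. Reduction = 100·(1 − 0.82015167) = 17.9848%.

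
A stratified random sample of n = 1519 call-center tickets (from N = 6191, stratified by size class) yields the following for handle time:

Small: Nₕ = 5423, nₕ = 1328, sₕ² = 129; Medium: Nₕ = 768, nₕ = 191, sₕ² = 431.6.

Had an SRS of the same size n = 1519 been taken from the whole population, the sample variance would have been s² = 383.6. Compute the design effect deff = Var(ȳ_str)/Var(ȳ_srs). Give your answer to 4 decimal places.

Var(ȳ_str) = Σ Wₕ²(1−fₕ)sₕ²/nₕ with Wₕ = Nₕ/6191:
  Small: (5423/6191)²·(1−1328/5423)·129/1328 = 0.056281225
  Medium: (768/6191)²·(1−191/768)·431.6/191 = 0.026125433
  → Var(ȳ_str) = 0.082406658.
Var(ȳ_srs) = (1 − 1519/6191)·383.6/1519 = 0.19057365.
deff = 0.082406658 / 0.19057365 = 0.4324.

0.4324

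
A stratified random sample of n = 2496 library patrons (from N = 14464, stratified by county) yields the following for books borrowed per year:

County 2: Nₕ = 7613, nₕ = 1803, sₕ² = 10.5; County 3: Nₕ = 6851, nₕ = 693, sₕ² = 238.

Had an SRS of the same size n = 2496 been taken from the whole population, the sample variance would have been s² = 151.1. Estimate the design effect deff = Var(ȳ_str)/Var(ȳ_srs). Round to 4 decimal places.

Var(ȳ_str) = Σ Wₕ²(1−fₕ)sₕ²/nₕ with Wₕ = Nₕ/14464:
  County 2: (7613/14464)²·(1−1803/7613)·10.5/1803 = 0.001231257
  County 3: (6851/14464)²·(1−693/6851)·238/693 = 0.069256501
  → Var(ȳ_str) = 0.070487758.
Var(ȳ_srs) = (1 − 2496/14464)·151.1/2496 = 0.050090233.
deff = 0.070487758 / 0.050090233 = 1.4072.

1.4072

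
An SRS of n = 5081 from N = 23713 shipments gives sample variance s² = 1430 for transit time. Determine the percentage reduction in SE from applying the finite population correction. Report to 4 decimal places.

f = n/N = 5081/23713 = 0.21427065.
SE_no-fpc = √(s²/n) = 0.53050981; SE_fpc = √((1−f)s²/n) = 0.4702512.
Ratio = √(1−f) = 0.88641376. Reduction = 100·(1 − 0.88641376) = 11.3586%.

11.3586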